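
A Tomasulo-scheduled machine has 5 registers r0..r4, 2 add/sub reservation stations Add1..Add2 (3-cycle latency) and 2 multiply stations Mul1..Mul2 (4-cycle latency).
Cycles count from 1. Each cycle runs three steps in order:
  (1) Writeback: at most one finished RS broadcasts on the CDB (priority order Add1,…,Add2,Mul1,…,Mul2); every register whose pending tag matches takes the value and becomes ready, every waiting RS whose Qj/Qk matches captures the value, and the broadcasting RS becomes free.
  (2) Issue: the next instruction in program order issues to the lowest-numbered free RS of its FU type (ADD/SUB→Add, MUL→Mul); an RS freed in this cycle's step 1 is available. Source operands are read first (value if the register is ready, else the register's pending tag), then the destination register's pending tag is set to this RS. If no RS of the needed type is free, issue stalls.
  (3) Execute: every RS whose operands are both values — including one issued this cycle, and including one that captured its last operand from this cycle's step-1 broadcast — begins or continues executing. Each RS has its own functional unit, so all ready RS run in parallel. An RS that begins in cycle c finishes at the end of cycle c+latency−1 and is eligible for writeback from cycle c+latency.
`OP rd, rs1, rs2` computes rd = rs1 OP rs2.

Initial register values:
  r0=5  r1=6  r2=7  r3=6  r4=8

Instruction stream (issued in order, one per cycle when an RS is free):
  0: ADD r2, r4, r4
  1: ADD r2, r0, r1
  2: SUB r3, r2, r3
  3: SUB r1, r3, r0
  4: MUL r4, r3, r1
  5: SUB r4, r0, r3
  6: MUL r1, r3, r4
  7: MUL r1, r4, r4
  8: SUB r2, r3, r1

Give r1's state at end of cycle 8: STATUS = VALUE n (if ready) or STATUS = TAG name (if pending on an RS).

cycle 1: issue ADD r2<-Add1 // r0:5,r1:6,r2:Add1,r3:6,r4:8
cycle 2: issue ADD r2<-Add2 // r0:5,r1:6,r2:Add2,r3:6,r4:8
cycle 3: stall // r0:5,r1:6,r2:Add2,r3:6,r4:8
cycle 4: CDB Add1=16; issue SUB r3<-Add1 // r0:5,r1:6,r2:Add2,r3:Add1,r4:8
cycle 5: CDB Add2=11; issue SUB r1<-Add2 // r0:5,r1:Add2,r2:11,r3:Add1,r4:8
cycle 6: issue MUL r4<-Mul1 // r0:5,r1:Add2,r2:11,r3:Add1,r4:Mul1
cycle 7: stall // r0:5,r1:Add2,r2:11,r3:Add1,r4:Mul1
cycle 8: CDB Add1=5; issue SUB r4<-Add1 // r0:5,r1:Add2,r2:11,r3:5,r4:Add1

STATUS = TAG Add2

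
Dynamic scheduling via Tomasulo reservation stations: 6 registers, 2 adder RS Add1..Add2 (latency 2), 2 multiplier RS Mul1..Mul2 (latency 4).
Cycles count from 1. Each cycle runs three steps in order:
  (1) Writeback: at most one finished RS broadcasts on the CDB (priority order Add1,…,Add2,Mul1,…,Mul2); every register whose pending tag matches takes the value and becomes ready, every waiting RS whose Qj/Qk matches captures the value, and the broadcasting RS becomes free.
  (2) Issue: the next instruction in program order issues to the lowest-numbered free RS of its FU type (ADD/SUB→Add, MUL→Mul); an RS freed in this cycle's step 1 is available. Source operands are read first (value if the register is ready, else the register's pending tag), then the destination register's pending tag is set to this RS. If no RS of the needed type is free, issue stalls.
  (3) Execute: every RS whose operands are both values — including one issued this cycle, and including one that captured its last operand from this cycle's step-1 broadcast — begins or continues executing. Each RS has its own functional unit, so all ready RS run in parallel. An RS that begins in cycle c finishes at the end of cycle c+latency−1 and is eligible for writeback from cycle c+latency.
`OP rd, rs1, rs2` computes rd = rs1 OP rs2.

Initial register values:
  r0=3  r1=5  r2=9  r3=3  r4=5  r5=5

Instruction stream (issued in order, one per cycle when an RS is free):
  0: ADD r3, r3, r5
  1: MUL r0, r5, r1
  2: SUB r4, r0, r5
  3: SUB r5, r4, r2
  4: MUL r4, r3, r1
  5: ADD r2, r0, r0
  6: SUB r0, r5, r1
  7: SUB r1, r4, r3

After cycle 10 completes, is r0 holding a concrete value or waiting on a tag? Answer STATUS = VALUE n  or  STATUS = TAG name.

cycle 1: issue ADD r3<-Add1 // r0:3,r1:5,r2:9,r3:Add1,r4:5,r5:5
cycle 2: issue MUL r0<-Mul1 // r0:Mul1,r1:5,r2:9,r3:Add1,r4:5,r5:5
cycle 3: CDB Add1=8; issue SUB r4<-Add1 // r0:Mul1,r1:5,r2:9,r3:8,r4:Add1,r5:5
cycle 4: issue SUB r5<-Add2 // r0:Mul1,r1:5,r2:9,r3:8,r4:Add1,r5:Add2
cycle 5: issue MUL r4<-Mul2 // r0:Mul1,r1:5,r2:9,r3:8,r4:Mul2,r5:Add2
cycle 6: CDB Mul1=25; stall // r0:25,r1:5,r2:9,r3:8,r4:Mul2,r5:Add2
cycle 7: stall // r0:25,r1:5,r2:9,r3:8,r4:Mul2,r5:Add2
cycle 8: CDB Add1=20; issue ADD r2<-Add1 // r0:25,r1:5,r2:Add1,r3:8,r4:Mul2,r5:Add2
cycle 9: CDB Mul2=40; stall // r0:25,r1:5,r2:Add1,r3:8,r4:40,r5:Add2
cycle 10: CDB Add1=50; issue SUB r0<-Add1 // r0:Add1,r1:5,r2:50,r3:8,r4:40,r5:Add2

STATUS = TAG Add1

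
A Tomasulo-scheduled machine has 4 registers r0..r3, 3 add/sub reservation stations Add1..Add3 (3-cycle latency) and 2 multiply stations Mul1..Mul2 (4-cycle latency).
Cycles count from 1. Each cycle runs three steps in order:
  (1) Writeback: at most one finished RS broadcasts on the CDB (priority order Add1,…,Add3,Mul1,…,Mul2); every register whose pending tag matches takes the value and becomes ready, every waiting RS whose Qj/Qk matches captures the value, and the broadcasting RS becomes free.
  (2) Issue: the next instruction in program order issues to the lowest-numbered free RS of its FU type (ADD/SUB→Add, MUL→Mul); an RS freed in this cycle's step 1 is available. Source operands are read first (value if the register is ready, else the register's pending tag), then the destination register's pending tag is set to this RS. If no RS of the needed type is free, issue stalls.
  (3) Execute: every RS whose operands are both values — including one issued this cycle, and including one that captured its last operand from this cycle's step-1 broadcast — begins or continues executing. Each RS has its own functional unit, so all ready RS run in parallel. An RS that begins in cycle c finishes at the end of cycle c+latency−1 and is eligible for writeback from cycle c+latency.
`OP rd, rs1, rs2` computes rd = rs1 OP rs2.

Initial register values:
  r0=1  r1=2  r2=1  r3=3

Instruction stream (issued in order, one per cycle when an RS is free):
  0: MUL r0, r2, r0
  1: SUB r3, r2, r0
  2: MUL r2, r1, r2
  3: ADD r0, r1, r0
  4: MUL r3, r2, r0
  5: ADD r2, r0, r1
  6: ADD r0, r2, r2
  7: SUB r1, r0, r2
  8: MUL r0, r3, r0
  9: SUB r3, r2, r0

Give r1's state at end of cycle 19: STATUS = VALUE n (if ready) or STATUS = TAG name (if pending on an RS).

cycle 1: issue MUL r0<-Mul1 // r0:Mul1,r1:2,r2:1,r3:3
cycle 2: issue SUB r3<-Add1 // r0:Mul1,r1:2,r2:1,r3:Add1
cycle 3: issue MUL r2<-Mul2 // r0:Mul1,r1:2,r2:Mul2,r3:Add1
cycle 4: issue ADD r0<-Add2 // r0:Add2,r1:2,r2:Mul2,r3:Add1
cycle 5: CDB Mul1=1; issue MUL r3<-Mul1 // r0:Add2,r1:2,r2:Mul2,r3:Mul1
cycle 6: issue ADD r2<-Add3 // r0:Add2,r1:2,r2:Add3,r3:Mul1
cycle 7: CDB Mul2=2; stall // r0:Add2,r1:2,r2:Add3,r3:Mul1
cycle 8: CDB Add1=0; issue ADD r0<-Add1 // r0:Add1,r1:2,r2:Add3,r3:Mul1
cycle 9: CDB Add2=3; issue SUB r1<-Add2 // r0:Add1,r1:Add2,r2:Add3,r3:Mul1
cycle 10: issue MUL r0<-Mul2 // r0:Mul2,r1:Add2,r2:Add3,r3:Mul1
cycle 11: stall // r0:Mul2,r1:Add2,r2:Add3,r3:Mul1
cycle 12: CDB Add3=5; issue SUB r3<-Add3 // r0:Mul2,r1:Add2,r2:5,r3:Add3
cycle 13: CDB Mul1=6 // r0:Mul2,r1:Add2,r2:5,r3:Add3
cycle 14: - // r0:Mul2,r1:Add2,r2:5,r3:Add3
cycle 15: CDB Add1=10 // r0:Mul2,r1:Add2,r2:5,r3:Add3
cycle 16: - // r0:Mul2,r1:Add2,r2:5,r3:Add3
cycle 17: - // r0:Mul2,r1:Add2,r2:5,r3:Add3
cycle 18: CDB Add2=5 // r0:Mul2,r1:5,r2:5,r3:Add3
cycle 19: CDB Mul2=60 // r0:60,r1:5,r2:5,r3:Add3

STATUS = VALUE 5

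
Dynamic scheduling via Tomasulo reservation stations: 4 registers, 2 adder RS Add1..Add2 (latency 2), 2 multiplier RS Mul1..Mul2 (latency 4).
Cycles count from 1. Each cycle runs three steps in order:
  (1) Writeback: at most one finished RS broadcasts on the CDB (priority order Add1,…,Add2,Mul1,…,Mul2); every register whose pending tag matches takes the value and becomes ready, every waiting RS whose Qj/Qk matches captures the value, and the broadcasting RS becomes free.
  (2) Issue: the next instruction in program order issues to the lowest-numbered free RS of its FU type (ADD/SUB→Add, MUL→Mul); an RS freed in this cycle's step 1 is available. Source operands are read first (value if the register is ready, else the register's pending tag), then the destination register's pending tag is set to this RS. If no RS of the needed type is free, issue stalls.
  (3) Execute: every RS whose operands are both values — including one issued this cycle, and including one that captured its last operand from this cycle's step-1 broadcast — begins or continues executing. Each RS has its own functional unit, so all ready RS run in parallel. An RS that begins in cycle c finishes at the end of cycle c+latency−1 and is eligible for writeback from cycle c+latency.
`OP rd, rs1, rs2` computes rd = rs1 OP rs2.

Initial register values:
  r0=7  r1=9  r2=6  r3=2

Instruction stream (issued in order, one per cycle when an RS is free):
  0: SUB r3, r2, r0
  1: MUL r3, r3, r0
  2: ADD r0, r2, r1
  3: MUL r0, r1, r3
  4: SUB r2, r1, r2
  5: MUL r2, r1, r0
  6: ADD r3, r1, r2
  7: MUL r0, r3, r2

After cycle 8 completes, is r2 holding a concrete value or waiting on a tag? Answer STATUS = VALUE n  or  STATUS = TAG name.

STATUS = TAG Mul1

cycle 1: issue SUB r3<-Add1 // r0:7,r1:9,r2:6,r3:Add1
cycle 2: issue MUL r3<-Mul1 // r0:7,r1:9,r2:6,r3:Mul1
cycle 3: CDB Add1=-1; issue ADD r0<-Add1 // r0:Add1,r1:9,r2:6,r3:Mul1
cycle 4: issue MUL r0<-Mul2 // r0:Mul2,r1:9,r2:6,r3:Mul1
cycle 5: CDB Add1=15; issue SUB r2<-Add1 // r0:Mul2,r1:9,r2:Add1,r3:Mul1
cycle 6: stall // r0:Mul2,r1:9,r2:Add1,r3:Mul1
cycle 7: CDB Add1=3; stall // r0:Mul2,r1:9,r2:3,r3:Mul1
cycle 8: CDB Mul1=-7; issue MUL r2<-Mul1 // r0:Mul2,r1:9,r2:Mul1,r3:-7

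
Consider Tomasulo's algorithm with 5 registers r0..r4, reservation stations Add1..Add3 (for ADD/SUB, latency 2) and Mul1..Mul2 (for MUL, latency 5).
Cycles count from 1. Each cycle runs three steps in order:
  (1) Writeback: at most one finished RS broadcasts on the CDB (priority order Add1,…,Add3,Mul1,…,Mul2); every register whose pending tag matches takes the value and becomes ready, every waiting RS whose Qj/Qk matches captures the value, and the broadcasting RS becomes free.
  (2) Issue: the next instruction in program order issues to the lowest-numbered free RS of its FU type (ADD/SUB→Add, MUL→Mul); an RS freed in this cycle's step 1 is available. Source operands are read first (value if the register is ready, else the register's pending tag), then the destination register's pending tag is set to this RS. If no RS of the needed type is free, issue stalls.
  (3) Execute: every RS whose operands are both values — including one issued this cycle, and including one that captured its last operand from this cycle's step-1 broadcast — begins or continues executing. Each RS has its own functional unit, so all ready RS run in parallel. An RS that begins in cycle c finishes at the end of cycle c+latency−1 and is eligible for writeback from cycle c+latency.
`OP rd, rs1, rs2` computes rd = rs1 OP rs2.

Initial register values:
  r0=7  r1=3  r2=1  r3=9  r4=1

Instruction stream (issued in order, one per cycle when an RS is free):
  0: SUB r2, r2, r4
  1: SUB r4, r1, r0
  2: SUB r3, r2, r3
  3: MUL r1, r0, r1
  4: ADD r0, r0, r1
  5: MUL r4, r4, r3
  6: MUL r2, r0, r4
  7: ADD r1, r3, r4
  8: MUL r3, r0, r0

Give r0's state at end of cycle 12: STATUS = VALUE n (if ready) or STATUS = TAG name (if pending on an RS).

STATUS = VALUE 28

  c1: issue SUB r2<-Add1  regs: r0:7,r1:3,r2:Add1,r3:9,r4:1
  c2: issue SUB r4<-Add2  regs: r0:7,r1:3,r2:Add1,r3:9,r4:Add2
  c3: CDB Add1=0; issue SUB r3<-Add1  regs: r0:7,r1:3,r2:0,r3:Add1,r4:Add2
  c4: CDB Add2=-4; issue MUL r1<-Mul1  regs: r0:7,r1:Mul1,r2:0,r3:Add1,r4:-4
  c5: CDB Add1=-9; issue ADD r0<-Add1  regs: r0:Add1,r1:Mul1,r2:0,r3:-9,r4:-4
  c6: issue MUL r4<-Mul2  regs: r0:Add1,r1:Mul1,r2:0,r3:-9,r4:Mul2
  c7: stall  regs: r0:Add1,r1:Mul1,r2:0,r3:-9,r4:Mul2
  c8: stall  regs: r0:Add1,r1:Mul1,r2:0,r3:-9,r4:Mul2
  c9: CDB Mul1=21; issue MUL r2<-Mul1  regs: r0:Add1,r1:21,r2:Mul1,r3:-9,r4:Mul2
  c10: issue ADD r1<-Add2  regs: r0:Add1,r1:Add2,r2:Mul1,r3:-9,r4:Mul2
  c11: CDB Add1=28; stall  regs: r0:28,r1:Add2,r2:Mul1,r3:-9,r4:Mul2
  c12: CDB Mul2=36; issue MUL r3<-Mul2  regs: r0:28,r1:Add2,r2:Mul1,r3:Mul2,r4:36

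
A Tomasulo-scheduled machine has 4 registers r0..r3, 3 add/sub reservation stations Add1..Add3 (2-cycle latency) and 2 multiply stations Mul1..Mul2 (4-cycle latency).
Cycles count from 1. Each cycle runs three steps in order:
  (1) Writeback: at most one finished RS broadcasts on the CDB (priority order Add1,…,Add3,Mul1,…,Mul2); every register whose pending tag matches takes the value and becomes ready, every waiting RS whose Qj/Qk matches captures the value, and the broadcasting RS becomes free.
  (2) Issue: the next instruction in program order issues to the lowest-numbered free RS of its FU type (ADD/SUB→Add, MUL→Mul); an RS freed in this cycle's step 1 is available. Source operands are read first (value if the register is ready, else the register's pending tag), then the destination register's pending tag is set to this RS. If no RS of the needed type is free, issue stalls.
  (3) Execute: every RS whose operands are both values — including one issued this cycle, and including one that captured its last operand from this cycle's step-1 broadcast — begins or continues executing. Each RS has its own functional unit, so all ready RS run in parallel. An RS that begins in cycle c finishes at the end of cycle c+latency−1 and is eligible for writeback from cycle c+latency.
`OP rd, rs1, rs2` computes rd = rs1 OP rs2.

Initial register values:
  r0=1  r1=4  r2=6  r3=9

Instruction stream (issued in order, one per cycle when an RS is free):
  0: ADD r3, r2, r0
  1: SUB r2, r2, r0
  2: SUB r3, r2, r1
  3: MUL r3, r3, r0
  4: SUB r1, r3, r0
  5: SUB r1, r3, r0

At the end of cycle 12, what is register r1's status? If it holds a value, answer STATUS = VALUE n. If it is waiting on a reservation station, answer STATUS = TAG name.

cycle 1: issue ADD r3<-Add1 // r0:1,r1:4,r2:6,r3:Add1
cycle 2: issue SUB r2<-Add2 // r0:1,r1:4,r2:Add2,r3:Add1
cycle 3: CDB Add1=7; issue SUB r3<-Add1 // r0:1,r1:4,r2:Add2,r3:Add1
cycle 4: CDB Add2=5; issue MUL r3<-Mul1 // r0:1,r1:4,r2:5,r3:Mul1
cycle 5: issue SUB r1<-Add2 // r0:1,r1:Add2,r2:5,r3:Mul1
cycle 6: CDB Add1=1; issue SUB r1<-Add1 // r0:1,r1:Add1,r2:5,r3:Mul1
cycle 7: - // r0:1,r1:Add1,r2:5,r3:Mul1
cycle 8: - // r0:1,r1:Add1,r2:5,r3:Mul1
cycle 9: - // r0:1,r1:Add1,r2:5,r3:Mul1
cycle 10: CDB Mul1=1 // r0:1,r1:Add1,r2:5,r3:1
cycle 11: - // r0:1,r1:Add1,r2:5,r3:1
cycle 12: CDB Add1=0 // r0:1,r1:0,r2:5,r3:1

STATUS = VALUE 0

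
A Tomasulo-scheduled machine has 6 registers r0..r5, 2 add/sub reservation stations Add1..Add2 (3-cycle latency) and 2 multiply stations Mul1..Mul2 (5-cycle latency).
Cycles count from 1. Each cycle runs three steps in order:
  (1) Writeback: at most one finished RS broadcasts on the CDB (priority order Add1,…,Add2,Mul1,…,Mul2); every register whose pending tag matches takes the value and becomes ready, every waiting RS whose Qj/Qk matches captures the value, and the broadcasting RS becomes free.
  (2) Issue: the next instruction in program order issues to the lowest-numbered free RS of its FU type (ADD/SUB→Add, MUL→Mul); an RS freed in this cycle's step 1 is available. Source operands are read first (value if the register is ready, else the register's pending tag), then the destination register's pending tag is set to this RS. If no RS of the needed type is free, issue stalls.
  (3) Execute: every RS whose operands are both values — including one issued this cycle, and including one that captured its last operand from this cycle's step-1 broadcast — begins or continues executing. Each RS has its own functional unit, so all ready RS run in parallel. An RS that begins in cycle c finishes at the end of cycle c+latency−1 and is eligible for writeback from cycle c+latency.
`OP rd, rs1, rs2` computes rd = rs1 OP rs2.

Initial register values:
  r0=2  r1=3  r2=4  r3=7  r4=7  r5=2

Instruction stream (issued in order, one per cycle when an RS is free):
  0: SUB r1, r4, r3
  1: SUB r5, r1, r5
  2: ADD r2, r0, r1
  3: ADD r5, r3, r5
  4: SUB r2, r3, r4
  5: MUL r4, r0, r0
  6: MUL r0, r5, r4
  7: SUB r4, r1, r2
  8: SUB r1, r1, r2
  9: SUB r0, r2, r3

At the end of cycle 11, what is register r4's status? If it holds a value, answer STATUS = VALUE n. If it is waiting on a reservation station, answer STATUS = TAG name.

STATUS = TAG Add1

c1: issue SUB r1<-Add1 | r0:2,r1:Add1,r2:4,r3:7,r4:7,r5:2
c2: issue SUB r5<-Add2 | r0:2,r1:Add1,r2:4,r3:7,r4:7,r5:Add2
c3: stall | r0:2,r1:Add1,r2:4,r3:7,r4:7,r5:Add2
c4: CDB Add1=0; issue ADD r2<-Add1 | r0:2,r1:0,r2:Add1,r3:7,r4:7,r5:Add2
c5: stall | r0:2,r1:0,r2:Add1,r3:7,r4:7,r5:Add2
c6: stall | r0:2,r1:0,r2:Add1,r3:7,r4:7,r5:Add2
c7: CDB Add1=2; issue ADD r5<-Add1 | r0:2,r1:0,r2:2,r3:7,r4:7,r5:Add1
c8: CDB Add2=-2; issue SUB r2<-Add2 | r0:2,r1:0,r2:Add2,r3:7,r4:7,r5:Add1
c9: issue MUL r4<-Mul1 | r0:2,r1:0,r2:Add2,r3:7,r4:Mul1,r5:Add1
c10: issue MUL r0<-Mul2 | r0:Mul2,r1:0,r2:Add2,r3:7,r4:Mul1,r5:Add1
c11: CDB Add1=5; issue SUB r4<-Add1 | r0:Mul2,r1:0,r2:Add2,r3:7,r4:Add1,r5:5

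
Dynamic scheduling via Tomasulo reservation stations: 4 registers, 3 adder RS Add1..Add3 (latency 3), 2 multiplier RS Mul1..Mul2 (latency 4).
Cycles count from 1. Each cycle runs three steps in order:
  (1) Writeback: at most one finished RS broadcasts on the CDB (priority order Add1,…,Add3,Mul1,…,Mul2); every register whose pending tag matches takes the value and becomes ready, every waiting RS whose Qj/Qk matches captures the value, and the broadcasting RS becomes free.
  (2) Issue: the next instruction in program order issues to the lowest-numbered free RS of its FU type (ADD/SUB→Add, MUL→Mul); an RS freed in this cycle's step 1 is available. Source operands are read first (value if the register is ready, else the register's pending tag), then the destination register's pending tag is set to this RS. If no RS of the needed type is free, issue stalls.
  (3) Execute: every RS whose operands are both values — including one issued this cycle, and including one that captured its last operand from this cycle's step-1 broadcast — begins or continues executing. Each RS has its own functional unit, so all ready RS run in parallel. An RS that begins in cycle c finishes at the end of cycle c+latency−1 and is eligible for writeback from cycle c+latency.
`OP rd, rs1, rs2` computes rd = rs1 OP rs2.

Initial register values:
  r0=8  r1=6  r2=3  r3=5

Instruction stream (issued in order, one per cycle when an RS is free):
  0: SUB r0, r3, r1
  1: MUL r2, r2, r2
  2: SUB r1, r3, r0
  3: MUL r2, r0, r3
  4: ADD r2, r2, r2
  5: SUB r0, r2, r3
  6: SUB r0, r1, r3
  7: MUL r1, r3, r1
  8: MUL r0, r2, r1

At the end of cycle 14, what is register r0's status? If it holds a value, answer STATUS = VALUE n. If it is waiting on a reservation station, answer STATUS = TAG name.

STATUS = TAG Mul2

c1: issue SUB r0<-Add1 | r0:Add1,r1:6,r2:3,r3:5
c2: issue MUL r2<-Mul1 | r0:Add1,r1:6,r2:Mul1,r3:5
c3: issue SUB r1<-Add2 | r0:Add1,r1:Add2,r2:Mul1,r3:5
c4: CDB Add1=-1; issue MUL r2<-Mul2 | r0:-1,r1:Add2,r2:Mul2,r3:5
c5: issue ADD r2<-Add1 | r0:-1,r1:Add2,r2:Add1,r3:5
c6: CDB Mul1=9; issue SUB r0<-Add3 | r0:Add3,r1:Add2,r2:Add1,r3:5
c7: CDB Add2=6; issue SUB r0<-Add2 | r0:Add2,r1:6,r2:Add1,r3:5
c8: CDB Mul2=-5; issue MUL r1<-Mul1 | r0:Add2,r1:Mul1,r2:Add1,r3:5
c9: issue MUL r0<-Mul2 | r0:Mul2,r1:Mul1,r2:Add1,r3:5
c10: CDB Add2=1 | r0:Mul2,r1:Mul1,r2:Add1,r3:5
c11: CDB Add1=-10 | r0:Mul2,r1:Mul1,r2:-10,r3:5
c12: CDB Mul1=30 | r0:Mul2,r1:30,r2:-10,r3:5
c13: - | r0:Mul2,r1:30,r2:-10,r3:5
c14: CDB Add3=-15 | r0:Mul2,r1:30,r2:-10,r3:5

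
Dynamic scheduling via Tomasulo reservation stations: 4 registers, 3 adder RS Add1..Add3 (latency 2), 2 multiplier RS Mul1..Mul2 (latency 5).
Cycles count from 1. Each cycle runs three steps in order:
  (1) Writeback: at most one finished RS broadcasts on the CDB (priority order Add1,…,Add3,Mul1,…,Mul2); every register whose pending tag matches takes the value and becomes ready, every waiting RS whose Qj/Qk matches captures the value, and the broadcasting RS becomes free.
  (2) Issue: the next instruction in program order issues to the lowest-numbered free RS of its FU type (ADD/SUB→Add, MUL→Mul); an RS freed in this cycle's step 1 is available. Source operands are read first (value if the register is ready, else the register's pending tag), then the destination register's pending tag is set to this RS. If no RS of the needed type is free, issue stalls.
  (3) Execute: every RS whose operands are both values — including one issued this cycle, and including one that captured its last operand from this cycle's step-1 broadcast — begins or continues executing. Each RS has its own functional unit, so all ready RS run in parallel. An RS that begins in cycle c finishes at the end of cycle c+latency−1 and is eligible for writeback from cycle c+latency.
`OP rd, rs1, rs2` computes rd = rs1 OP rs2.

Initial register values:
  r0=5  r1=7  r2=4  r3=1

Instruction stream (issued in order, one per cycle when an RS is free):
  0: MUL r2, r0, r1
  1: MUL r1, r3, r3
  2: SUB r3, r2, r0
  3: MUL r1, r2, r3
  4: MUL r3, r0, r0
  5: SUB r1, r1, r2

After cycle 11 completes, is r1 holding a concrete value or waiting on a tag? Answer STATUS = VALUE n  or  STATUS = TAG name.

STATUS = TAG Add1

cycle 1: issue MUL r2<-Mul1 // r0:5,r1:7,r2:Mul1,r3:1
cycle 2: issue MUL r1<-Mul2 // r0:5,r1:Mul2,r2:Mul1,r3:1
cycle 3: issue SUB r3<-Add1 // r0:5,r1:Mul2,r2:Mul1,r3:Add1
cycle 4: stall // r0:5,r1:Mul2,r2:Mul1,r3:Add1
cycle 5: stall // r0:5,r1:Mul2,r2:Mul1,r3:Add1
cycle 6: CDB Mul1=35; issue MUL r1<-Mul1 // r0:5,r1:Mul1,r2:35,r3:Add1
cycle 7: CDB Mul2=1; issue MUL r3<-Mul2 // r0:5,r1:Mul1,r2:35,r3:Mul2
cycle 8: CDB Add1=30; issue SUB r1<-Add1 // r0:5,r1:Add1,r2:35,r3:Mul2
cycle 9: - // r0:5,r1:Add1,r2:35,r3:Mul2
cycle 10: - // r0:5,r1:Add1,r2:35,r3:Mul2
cycle 11: - // r0:5,r1:Add1,r2:35,r3:Mul2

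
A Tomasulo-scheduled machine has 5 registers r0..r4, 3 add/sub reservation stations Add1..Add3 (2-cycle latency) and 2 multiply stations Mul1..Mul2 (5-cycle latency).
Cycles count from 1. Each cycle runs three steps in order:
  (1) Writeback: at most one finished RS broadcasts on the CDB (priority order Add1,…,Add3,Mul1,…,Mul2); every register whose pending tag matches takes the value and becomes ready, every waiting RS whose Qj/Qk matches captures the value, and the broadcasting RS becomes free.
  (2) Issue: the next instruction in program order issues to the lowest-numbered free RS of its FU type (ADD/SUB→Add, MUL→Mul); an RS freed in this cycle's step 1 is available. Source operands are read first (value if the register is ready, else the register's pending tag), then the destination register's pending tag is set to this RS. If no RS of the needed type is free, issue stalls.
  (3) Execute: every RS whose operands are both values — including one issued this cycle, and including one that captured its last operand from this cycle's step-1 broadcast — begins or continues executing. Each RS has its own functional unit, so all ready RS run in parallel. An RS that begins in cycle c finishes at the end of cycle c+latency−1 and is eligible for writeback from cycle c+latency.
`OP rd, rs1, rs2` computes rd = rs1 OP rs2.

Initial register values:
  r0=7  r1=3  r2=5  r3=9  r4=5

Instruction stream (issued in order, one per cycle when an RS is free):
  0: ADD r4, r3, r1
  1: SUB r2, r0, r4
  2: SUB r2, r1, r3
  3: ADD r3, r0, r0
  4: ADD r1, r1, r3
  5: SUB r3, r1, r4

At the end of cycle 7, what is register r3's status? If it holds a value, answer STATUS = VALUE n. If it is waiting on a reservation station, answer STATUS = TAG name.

c1: issue ADD r4<-Add1 | r0:7,r1:3,r2:5,r3:9,r4:Add1
c2: issue SUB r2<-Add2 | r0:7,r1:3,r2:Add2,r3:9,r4:Add1
c3: CDB Add1=12; issue SUB r2<-Add1 | r0:7,r1:3,r2:Add1,r3:9,r4:12
c4: issue ADD r3<-Add3 | r0:7,r1:3,r2:Add1,r3:Add3,r4:12
c5: CDB Add1=-6; issue ADD r1<-Add1 | r0:7,r1:Add1,r2:-6,r3:Add3,r4:12
c6: CDB Add2=-5; issue SUB r3<-Add2 | r0:7,r1:Add1,r2:-6,r3:Add2,r4:12
c7: CDB Add3=14 | r0:7,r1:Add1,r2:-6,r3:Add2,r4:12

STATUS = TAG Add2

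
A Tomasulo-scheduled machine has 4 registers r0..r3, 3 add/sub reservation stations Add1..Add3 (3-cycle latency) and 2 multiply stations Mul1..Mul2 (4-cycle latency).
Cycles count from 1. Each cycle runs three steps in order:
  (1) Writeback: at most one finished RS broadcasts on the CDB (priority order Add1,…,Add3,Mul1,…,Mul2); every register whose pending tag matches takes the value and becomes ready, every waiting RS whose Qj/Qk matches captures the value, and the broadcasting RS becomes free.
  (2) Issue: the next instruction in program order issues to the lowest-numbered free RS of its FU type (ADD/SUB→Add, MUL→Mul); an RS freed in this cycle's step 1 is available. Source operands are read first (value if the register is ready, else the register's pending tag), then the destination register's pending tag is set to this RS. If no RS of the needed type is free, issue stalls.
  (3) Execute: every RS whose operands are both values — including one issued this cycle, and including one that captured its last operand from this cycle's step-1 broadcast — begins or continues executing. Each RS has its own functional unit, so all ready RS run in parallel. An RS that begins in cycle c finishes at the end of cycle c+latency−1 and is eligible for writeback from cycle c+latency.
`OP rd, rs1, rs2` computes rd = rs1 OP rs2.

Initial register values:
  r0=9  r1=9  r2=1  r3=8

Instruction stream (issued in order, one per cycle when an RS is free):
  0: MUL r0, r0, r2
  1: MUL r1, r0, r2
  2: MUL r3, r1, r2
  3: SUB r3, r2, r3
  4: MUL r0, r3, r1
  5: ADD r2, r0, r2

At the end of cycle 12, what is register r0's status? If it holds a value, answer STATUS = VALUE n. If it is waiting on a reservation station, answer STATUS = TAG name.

STATUS = TAG Mul2

  c1: issue MUL r0<-Mul1  regs: r0:Mul1,r1:9,r2:1,r3:8
  c2: issue MUL r1<-Mul2  regs: r0:Mul1,r1:Mul2,r2:1,r3:8
  c3: stall  regs: r0:Mul1,r1:Mul2,r2:1,r3:8
  c4: stall  regs: r0:Mul1,r1:Mul2,r2:1,r3:8
  c5: CDB Mul1=9; issue MUL r3<-Mul1  regs: r0:9,r1:Mul2,r2:1,r3:Mul1
  c6: issue SUB r3<-Add1  regs: r0:9,r1:Mul2,r2:1,r3:Add1
  c7: stall  regs: r0:9,r1:Mul2,r2:1,r3:Add1
  c8: stall  regs: r0:9,r1:Mul2,r2:1,r3:Add1
  c9: CDB Mul2=9; issue MUL r0<-Mul2  regs: r0:Mul2,r1:9,r2:1,r3:Add1
  c10: issue ADD r2<-Add2  regs: r0:Mul2,r1:9,r2:Add2,r3:Add1
  c11: -  regs: r0:Mul2,r1:9,r2:Add2,r3:Add1
  c12: -  regs: r0:Mul2,r1:9,r2:Add2,r3:Add1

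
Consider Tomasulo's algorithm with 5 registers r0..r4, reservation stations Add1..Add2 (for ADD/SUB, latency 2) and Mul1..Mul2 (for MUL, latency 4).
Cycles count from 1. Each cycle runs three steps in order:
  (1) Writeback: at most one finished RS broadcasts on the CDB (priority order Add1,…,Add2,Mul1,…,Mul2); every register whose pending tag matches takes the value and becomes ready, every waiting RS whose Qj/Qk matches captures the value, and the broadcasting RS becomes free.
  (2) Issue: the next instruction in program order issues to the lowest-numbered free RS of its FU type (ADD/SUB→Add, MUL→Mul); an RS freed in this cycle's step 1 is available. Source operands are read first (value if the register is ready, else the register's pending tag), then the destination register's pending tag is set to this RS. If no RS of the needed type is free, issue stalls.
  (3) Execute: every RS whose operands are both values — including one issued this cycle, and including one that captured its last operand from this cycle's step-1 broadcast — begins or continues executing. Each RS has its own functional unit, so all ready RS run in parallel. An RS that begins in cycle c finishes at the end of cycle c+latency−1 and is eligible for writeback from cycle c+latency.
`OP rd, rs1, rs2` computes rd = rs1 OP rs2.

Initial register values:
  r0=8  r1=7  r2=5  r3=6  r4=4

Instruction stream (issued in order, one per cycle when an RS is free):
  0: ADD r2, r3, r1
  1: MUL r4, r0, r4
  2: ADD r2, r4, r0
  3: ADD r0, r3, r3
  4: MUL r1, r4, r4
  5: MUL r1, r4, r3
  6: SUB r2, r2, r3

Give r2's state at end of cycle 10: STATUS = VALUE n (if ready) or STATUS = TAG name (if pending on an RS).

  c1: issue ADD r2<-Add1  regs: r0:8,r1:7,r2:Add1,r3:6,r4:4
  c2: issue MUL r4<-Mul1  regs: r0:8,r1:7,r2:Add1,r3:6,r4:Mul1
  c3: CDB Add1=13; issue ADD r2<-Add1  regs: r0:8,r1:7,r2:Add1,r3:6,r4:Mul1
  c4: issue ADD r0<-Add2  regs: r0:Add2,r1:7,r2:Add1,r3:6,r4:Mul1
  c5: issue MUL r1<-Mul2  regs: r0:Add2,r1:Mul2,r2:Add1,r3:6,r4:Mul1
  c6: CDB Add2=12; stall  regs: r0:12,r1:Mul2,r2:Add1,r3:6,r4:Mul1
  c7: CDB Mul1=32; issue MUL r1<-Mul1  regs: r0:12,r1:Mul1,r2:Add1,r3:6,r4:32
  c8: issue SUB r2<-Add2  regs: r0:12,r1:Mul1,r2:Add2,r3:6,r4:32
  c9: CDB Add1=40  regs: r0:12,r1:Mul1,r2:Add2,r3:6,r4:32
  c10: -  regs: r0:12,r1:Mul1,r2:Add2,r3:6,r4:32

STATUS = TAG Add2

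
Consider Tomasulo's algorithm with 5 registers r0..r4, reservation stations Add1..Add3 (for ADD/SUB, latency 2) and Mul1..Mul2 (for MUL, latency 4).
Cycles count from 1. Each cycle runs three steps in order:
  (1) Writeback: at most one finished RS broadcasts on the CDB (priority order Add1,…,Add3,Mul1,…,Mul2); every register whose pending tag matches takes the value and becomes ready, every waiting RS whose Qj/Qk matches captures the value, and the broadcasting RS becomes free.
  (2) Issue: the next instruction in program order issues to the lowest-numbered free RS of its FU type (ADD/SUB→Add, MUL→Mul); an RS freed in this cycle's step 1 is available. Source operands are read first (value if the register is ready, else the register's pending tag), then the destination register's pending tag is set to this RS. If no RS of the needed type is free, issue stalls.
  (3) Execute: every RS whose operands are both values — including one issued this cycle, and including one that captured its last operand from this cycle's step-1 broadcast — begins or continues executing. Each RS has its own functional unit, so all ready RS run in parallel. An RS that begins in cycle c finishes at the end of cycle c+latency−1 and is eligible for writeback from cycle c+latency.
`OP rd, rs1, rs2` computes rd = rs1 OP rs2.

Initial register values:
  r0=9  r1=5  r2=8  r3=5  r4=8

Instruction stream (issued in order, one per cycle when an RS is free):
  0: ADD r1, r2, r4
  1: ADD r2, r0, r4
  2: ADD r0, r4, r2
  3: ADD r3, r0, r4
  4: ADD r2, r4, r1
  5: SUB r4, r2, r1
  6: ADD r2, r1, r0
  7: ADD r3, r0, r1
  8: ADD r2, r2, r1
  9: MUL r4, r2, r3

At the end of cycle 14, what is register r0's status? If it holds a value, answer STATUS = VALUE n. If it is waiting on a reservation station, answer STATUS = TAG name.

STATUS = VALUE 25

c1: issue ADD r1<-Add1 | r0:9,r1:Add1,r2:8,r3:5,r4:8
c2: issue ADD r2<-Add2 | r0:9,r1:Add1,r2:Add2,r3:5,r4:8
c3: CDB Add1=16; issue ADD r0<-Add1 | r0:Add1,r1:16,r2:Add2,r3:5,r4:8
c4: CDB Add2=17; issue ADD r3<-Add2 | r0:Add1,r1:16,r2:17,r3:Add2,r4:8
c5: issue ADD r2<-Add3 | r0:Add1,r1:16,r2:Add3,r3:Add2,r4:8
c6: CDB Add1=25; issue SUB r4<-Add1 | r0:25,r1:16,r2:Add3,r3:Add2,r4:Add1
c7: CDB Add3=24; issue ADD r2<-Add3 | r0:25,r1:16,r2:Add3,r3:Add2,r4:Add1
c8: CDB Add2=33; issue ADD r3<-Add2 | r0:25,r1:16,r2:Add3,r3:Add2,r4:Add1
c9: CDB Add1=8; issue ADD r2<-Add1 | r0:25,r1:16,r2:Add1,r3:Add2,r4:8
c10: CDB Add2=41; issue MUL r4<-Mul1 | r0:25,r1:16,r2:Add1,r3:41,r4:Mul1
c11: CDB Add3=41 | r0:25,r1:16,r2:Add1,r3:41,r4:Mul1
c12: - | r0:25,r1:16,r2:Add1,r3:41,r4:Mul1
c13: CDB Add1=57 | r0:25,r1:16,r2:57,r3:41,r4:Mul1
c14: - | r0:25,r1:16,r2:57,r3:41,r4:Mul1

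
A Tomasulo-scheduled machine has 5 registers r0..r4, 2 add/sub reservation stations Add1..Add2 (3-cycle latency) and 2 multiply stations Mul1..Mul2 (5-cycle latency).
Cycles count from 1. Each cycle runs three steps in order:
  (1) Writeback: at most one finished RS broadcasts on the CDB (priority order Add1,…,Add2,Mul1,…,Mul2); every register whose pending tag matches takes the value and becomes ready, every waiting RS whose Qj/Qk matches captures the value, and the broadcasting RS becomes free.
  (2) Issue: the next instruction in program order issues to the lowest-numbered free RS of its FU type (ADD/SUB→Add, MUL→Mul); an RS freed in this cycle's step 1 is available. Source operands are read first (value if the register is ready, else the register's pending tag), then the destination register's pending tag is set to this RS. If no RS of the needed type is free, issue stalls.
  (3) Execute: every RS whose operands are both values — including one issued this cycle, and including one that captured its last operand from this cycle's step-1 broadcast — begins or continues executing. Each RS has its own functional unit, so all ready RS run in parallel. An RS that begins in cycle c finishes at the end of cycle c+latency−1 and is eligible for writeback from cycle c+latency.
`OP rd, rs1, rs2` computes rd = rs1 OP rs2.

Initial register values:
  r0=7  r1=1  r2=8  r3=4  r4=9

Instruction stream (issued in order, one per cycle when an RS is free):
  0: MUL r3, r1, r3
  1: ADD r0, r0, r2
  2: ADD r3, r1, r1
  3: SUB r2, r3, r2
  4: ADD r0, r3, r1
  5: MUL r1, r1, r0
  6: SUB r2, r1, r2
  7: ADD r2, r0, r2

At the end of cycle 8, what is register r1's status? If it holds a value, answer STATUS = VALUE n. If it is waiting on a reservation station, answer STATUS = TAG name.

STATUS = TAG Mul1

  c1: issue MUL r3<-Mul1  regs: r0:7,r1:1,r2:8,r3:Mul1,r4:9
  c2: issue ADD r0<-Add1  regs: r0:Add1,r1:1,r2:8,r3:Mul1,r4:9
  c3: issue ADD r3<-Add2  regs: r0:Add1,r1:1,r2:8,r3:Add2,r4:9
  c4: stall  regs: r0:Add1,r1:1,r2:8,r3:Add2,r4:9
  c5: CDB Add1=15; issue SUB r2<-Add1  regs: r0:15,r1:1,r2:Add1,r3:Add2,r4:9
  c6: CDB Add2=2; issue ADD r0<-Add2  regs: r0:Add2,r1:1,r2:Add1,r3:2,r4:9
  c7: CDB Mul1=4; issue MUL r1<-Mul1  regs: r0:Add2,r1:Mul1,r2:Add1,r3:2,r4:9
  c8: stall  regs: r0:Add2,r1:Mul1,r2:Add1,r3:2,r4:9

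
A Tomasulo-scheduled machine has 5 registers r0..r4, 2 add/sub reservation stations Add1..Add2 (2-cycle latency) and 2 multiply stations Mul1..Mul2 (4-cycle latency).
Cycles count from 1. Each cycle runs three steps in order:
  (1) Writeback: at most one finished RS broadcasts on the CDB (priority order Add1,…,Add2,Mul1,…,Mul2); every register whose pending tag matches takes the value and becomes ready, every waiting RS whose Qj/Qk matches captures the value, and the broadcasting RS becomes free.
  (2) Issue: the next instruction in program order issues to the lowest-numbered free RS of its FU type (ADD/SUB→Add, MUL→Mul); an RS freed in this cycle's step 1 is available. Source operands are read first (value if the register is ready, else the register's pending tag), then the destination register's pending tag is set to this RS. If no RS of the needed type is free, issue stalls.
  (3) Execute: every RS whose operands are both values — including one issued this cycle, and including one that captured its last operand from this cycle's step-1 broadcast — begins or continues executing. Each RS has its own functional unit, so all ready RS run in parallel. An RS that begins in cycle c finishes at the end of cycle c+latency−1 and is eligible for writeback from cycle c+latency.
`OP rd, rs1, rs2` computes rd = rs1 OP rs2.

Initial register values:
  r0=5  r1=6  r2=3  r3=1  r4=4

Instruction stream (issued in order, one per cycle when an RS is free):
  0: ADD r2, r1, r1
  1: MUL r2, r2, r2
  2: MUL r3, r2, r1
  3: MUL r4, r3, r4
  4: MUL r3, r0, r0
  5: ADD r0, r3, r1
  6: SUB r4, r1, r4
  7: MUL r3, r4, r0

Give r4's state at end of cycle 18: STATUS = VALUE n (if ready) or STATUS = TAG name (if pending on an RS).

STATUS = VALUE -3450

cycle 1: issue ADD r2<-Add1 // r0:5,r1:6,r2:Add1,r3:1,r4:4
cycle 2: issue MUL r2<-Mul1 // r0:5,r1:6,r2:Mul1,r3:1,r4:4
cycle 3: CDB Add1=12; issue MUL r3<-Mul2 // r0:5,r1:6,r2:Mul1,r3:Mul2,r4:4
cycle 4: stall // r0:5,r1:6,r2:Mul1,r3:Mul2,r4:4
cycle 5: stall // r0:5,r1:6,r2:Mul1,r3:Mul2,r4:4
cycle 6: stall // r0:5,r1:6,r2:Mul1,r3:Mul2,r4:4
cycle 7: CDB Mul1=144; issue MUL r4<-Mul1 // r0:5,r1:6,r2:144,r3:Mul2,r4:Mul1
cycle 8: stall // r0:5,r1:6,r2:144,r3:Mul2,r4:Mul1
cycle 9: stall // r0:5,r1:6,r2:144,r3:Mul2,r4:Mul1
cycle 10: stall // r0:5,r1:6,r2:144,r3:Mul2,r4:Mul1
cycle 11: CDB Mul2=864; issue MUL r3<-Mul2 // r0:5,r1:6,r2:144,r3:Mul2,r4:Mul1
cycle 12: issue ADD r0<-Add1 // r0:Add1,r1:6,r2:144,r3:Mul2,r4:Mul1
cycle 13: issue SUB r4<-Add2 // r0:Add1,r1:6,r2:144,r3:Mul2,r4:Add2
cycle 14: stall // r0:Add1,r1:6,r2:144,r3:Mul2,r4:Add2
cycle 15: CDB Mul1=3456; issue MUL r3<-Mul1 // r0:Add1,r1:6,r2:144,r3:Mul1,r4:Add2
cycle 16: CDB Mul2=25 // r0:Add1,r1:6,r2:144,r3:Mul1,r4:Add2
cycle 17: CDB Add2=-3450 // r0:Add1,r1:6,r2:144,r3:Mul1,r4:-3450
cycle 18: CDB Add1=31 // r0:31,r1:6,r2:144,r3:Mul1,r4:-3450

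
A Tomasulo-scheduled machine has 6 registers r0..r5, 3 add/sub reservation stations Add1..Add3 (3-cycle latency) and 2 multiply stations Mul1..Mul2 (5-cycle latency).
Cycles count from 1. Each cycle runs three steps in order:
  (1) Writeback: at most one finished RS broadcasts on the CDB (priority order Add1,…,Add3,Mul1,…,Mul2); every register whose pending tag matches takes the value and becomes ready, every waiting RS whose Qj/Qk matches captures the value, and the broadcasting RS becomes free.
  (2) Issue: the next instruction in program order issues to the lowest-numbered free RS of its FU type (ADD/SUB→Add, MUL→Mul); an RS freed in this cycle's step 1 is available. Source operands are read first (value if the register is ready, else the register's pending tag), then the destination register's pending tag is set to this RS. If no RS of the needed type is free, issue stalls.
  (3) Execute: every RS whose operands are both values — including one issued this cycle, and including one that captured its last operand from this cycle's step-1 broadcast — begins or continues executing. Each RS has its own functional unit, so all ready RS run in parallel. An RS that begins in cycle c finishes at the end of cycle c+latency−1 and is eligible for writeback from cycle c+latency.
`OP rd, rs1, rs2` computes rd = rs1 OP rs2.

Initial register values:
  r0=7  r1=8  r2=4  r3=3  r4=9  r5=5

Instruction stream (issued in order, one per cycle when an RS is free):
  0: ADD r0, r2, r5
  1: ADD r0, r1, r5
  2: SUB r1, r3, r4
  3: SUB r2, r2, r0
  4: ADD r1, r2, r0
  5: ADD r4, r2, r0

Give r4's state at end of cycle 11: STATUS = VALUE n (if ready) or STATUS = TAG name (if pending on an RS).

STATUS = TAG Add3

  c1: issue ADD r0<-Add1  regs: r0:Add1,r1:8,r2:4,r3:3,r4:9,r5:5
  c2: issue ADD r0<-Add2  regs: r0:Add2,r1:8,r2:4,r3:3,r4:9,r5:5
  c3: issue SUB r1<-Add3  regs: r0:Add2,r1:Add3,r2:4,r3:3,r4:9,r5:5
  c4: CDB Add1=9; issue SUB r2<-Add1  regs: r0:Add2,r1:Add3,r2:Add1,r3:3,r4:9,r5:5
  c5: CDB Add2=13; issue ADD r1<-Add2  regs: r0:13,r1:Add2,r2:Add1,r3:3,r4:9,r5:5
  c6: CDB Add3=-6; issue ADD r4<-Add3  regs: r0:13,r1:Add2,r2:Add1,r3:3,r4:Add3,r5:5
  c7: -  regs: r0:13,r1:Add2,r2:Add1,r3:3,r4:Add3,r5:5
  c8: CDB Add1=-9  regs: r0:13,r1:Add2,r2:-9,r3:3,r4:Add3,r5:5
  c9: -  regs: r0:13,r1:Add2,r2:-9,r3:3,r4:Add3,r5:5
  c10: -  regs: r0:13,r1:Add2,r2:-9,r3:3,r4:Add3,r5:5
  c11: CDB Add2=4  regs: r0:13,r1:4,r2:-9,r3:3,r4:Add3,r5:5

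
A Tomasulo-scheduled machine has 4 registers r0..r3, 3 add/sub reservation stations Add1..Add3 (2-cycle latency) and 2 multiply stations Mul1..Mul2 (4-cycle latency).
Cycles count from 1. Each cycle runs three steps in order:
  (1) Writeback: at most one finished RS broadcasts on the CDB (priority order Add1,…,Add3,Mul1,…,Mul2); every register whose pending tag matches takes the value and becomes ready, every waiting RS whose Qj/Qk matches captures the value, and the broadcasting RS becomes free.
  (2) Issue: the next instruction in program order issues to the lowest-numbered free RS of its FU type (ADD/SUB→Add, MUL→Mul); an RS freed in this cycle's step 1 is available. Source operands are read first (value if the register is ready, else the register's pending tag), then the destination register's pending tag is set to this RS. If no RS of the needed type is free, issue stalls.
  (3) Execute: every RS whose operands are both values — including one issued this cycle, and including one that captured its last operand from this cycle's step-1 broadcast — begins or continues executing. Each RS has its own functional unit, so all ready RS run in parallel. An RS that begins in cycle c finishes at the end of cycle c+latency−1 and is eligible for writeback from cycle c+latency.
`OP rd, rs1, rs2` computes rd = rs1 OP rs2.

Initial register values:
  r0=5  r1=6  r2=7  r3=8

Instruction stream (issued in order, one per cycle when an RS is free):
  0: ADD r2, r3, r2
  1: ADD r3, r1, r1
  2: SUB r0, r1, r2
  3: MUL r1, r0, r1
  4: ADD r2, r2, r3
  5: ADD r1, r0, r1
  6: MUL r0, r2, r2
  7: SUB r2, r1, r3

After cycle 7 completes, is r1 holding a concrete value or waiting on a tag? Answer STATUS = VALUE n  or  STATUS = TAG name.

cycle 1: issue ADD r2<-Add1 // r0:5,r1:6,r2:Add1,r3:8
cycle 2: issue ADD r3<-Add2 // r0:5,r1:6,r2:Add1,r3:Add2
cycle 3: CDB Add1=15; issue SUB r0<-Add1 // r0:Add1,r1:6,r2:15,r3:Add2
cycle 4: CDB Add2=12; issue MUL r1<-Mul1 // r0:Add1,r1:Mul1,r2:15,r3:12
cycle 5: CDB Add1=-9; issue ADD r2<-Add1 // r0:-9,r1:Mul1,r2:Add1,r3:12
cycle 6: issue ADD r1<-Add2 // r0:-9,r1:Add2,r2:Add1,r3:12
cycle 7: CDB Add1=27; issue MUL r0<-Mul2 // r0:Mul2,r1:Add2,r2:27,r3:12

STATUS = TAG Add2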